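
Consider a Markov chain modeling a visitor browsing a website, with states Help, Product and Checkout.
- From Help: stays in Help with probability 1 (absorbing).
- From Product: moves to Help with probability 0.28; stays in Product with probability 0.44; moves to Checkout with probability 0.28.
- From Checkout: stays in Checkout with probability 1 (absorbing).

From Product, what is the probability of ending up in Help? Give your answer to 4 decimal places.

Let h(s) be the probability of absorption at Help starting from transient state s. Then h(Help) = 1 and h(Checkout) = 0. By first-step analysis:
h(Product) = 0.28·1 + 0.44·h(Product) + 0.28·0
Solving: h(Product) = 0.5000.
Starting from Product, the probability is 0.5000.

0.5000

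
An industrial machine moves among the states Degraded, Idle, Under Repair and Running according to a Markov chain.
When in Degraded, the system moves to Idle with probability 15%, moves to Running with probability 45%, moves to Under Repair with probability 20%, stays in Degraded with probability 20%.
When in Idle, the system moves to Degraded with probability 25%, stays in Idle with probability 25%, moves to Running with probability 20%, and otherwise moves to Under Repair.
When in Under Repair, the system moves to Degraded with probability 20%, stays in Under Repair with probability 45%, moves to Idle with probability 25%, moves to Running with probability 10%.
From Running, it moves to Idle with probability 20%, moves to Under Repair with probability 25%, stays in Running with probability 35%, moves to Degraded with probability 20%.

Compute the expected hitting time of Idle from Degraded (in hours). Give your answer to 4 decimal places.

Let t(s) be the expected number of hours to first reach Idle from state s, with t(Idle) = 0. Conditioning on the first hour:
t(Degraded) = 1 + 0.2·t(Degraded) + 0.2·t(Under Repair) + 0.45·t(Running)
t(Under Repair) = 1 + 0.2·t(Degraded) + 0.45·t(Under Repair) + 0.1·t(Running)
t(Running) = 1 + 0.2·t(Degraded) + 0.25·t(Under Repair) + 0.35·t(Running)
Solving: t(Degraded) = 5.1372, t(Under Repair) = 4.5732, t(Running) = 4.8780.
Expected hours from Degraded to Idle: 5.1372.

5.1372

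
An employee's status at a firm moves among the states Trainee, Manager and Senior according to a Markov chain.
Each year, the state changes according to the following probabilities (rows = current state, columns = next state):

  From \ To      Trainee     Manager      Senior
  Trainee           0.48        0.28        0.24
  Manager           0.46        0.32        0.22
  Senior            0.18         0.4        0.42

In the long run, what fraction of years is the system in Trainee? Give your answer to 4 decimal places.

Let the stationary distribution be π with π = πP and π_1 + π_2 + π_3 = 1.
π_1 = 0.48·π_1 + 0.46·π_2 + 0.18·π_3
π_2 = 0.28·π_1 + 0.32·π_2 + 0.4·π_3
Solving with the normalization constraint gives π = (0.3880, 0.3273, 0.2847).
So the stationary probability of Trainee is 0.3880.

0.3880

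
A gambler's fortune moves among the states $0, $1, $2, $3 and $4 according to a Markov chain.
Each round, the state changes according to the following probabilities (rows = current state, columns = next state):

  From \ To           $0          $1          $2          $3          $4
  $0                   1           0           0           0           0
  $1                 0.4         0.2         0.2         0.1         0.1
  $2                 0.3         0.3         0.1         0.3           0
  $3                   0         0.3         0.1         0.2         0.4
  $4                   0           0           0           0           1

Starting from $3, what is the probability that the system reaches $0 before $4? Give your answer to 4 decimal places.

Let h(s) be the probability of absorption at $0 starting from transient state s. Then h($0) = 1 and h($4) = 0. By first-step analysis:
h($1) = 0.4·1 + 0.2·h($1) + 0.2·h($2) + 0.1·h($3) + 0.1·0
h($2) = 0.3·1 + 0.3·h($1) + 0.1·h($2) + 0.3·h($3)
h($3) = 0.3·h($1) + 0.1·h($2) + 0.2·h($3) + 0.4·0
Solving: h($1) = 0.7171, h($2) = 0.6908, h($3) = 0.3553.
Starting from $3, the probability is 0.3553.

0.3553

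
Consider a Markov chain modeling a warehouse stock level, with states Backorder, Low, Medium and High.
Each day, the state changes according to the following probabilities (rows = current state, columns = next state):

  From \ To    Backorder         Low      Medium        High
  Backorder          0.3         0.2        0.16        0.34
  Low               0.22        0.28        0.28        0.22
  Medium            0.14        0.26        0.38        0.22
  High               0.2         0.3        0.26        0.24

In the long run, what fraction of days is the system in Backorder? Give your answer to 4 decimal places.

0.2096

Let the stationary distribution be π with π = πP and π_1 + π_2 + π_3 + π_4 = 1.
π_1 = 0.3·π_1 + 0.22·π_2 + 0.14·π_3 + 0.2·π_4
π_2 = 0.2·π_1 + 0.28·π_2 + 0.26·π_3 + 0.3·π_4
π_3 = 0.16·π_1 + 0.28·π_2 + 0.38·π_3 + 0.26·π_4
Solving with the normalization constraint gives π = (0.2096, 0.2627, 0.2776, 0.2501).
So the stationary probability of Backorder is 0.2096.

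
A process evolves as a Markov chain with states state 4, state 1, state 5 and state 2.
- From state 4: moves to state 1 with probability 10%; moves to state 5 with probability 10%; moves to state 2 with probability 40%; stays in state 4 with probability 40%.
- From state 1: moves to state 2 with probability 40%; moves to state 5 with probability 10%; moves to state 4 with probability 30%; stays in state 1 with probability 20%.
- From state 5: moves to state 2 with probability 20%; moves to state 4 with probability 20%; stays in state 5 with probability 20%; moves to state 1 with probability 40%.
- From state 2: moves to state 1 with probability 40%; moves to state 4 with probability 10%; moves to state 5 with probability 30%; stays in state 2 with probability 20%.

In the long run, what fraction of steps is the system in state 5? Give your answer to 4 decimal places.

Let the stationary distribution be π with π = πP and π_1 + π_2 + π_3 + π_4 = 1.
π_1 = 0.4·π_1 + 0.3·π_2 + 0.2·π_3 + 0.1·π_4
π_2 = 0.1·π_1 + 0.2·π_2 + 0.4·π_3 + 0.4·π_4
π_3 = 0.1·π_1 + 0.1·π_2 + 0.2·π_3 + 0.3·π_4
Solving with the normalization constraint gives π = (0.2460, 0.2718, 0.1786, 0.3036).
So the stationary probability of state 5 is 0.1786.

0.1786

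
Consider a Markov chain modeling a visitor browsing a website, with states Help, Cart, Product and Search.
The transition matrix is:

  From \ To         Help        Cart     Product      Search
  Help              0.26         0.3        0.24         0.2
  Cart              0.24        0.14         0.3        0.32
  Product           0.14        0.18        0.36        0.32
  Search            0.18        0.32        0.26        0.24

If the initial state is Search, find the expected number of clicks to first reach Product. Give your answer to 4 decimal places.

3.7532

Let t(s) be the expected number of clicks to first reach Product from state s, with t(Product) = 0. Conditioning on the first click:
t(Help) = 1 + 0.26·t(Help) + 0.3·t(Cart) + 0.2·t(Search)
t(Cart) = 1 + 0.24·t(Help) + 0.14·t(Cart) + 0.32·t(Search)
t(Search) = 1 + 0.18·t(Help) + 0.32·t(Cart) + 0.24·t(Search)
Solving: t(Help) = 3.8374, t(Cart) = 3.6302, t(Search) = 3.7532.
Expected clicks from Search to Product: 3.7532.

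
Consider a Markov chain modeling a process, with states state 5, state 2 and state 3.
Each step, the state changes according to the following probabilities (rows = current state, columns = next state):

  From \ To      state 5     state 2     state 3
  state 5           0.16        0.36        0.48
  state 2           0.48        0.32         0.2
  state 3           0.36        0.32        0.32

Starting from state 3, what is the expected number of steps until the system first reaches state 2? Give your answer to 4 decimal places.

3.0120

Let t(s) be the expected number of steps to first reach state 2 from state s, with t(state 2) = 0. Conditioning on the first step:
t(state 5) = 1 + 0.16·t(state 5) + 0.48·t(state 3)
t(state 3) = 1 + 0.36·t(state 5) + 0.32·t(state 3)
Solving: t(state 5) = 2.9116, t(state 3) = 3.0120.
Expected steps from state 3 to state 2: 3.0120.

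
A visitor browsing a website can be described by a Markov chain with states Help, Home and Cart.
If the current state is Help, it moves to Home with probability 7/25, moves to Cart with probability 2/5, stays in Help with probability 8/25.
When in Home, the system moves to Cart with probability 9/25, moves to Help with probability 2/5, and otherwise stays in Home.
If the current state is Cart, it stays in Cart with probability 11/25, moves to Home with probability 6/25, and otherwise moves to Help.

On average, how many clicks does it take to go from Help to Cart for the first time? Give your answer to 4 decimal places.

Let t(s) be the expected number of clicks to first reach Cart from state s, with t(Cart) = 0. Conditioning on the first click:
t(Help) = 1 + 0.32·t(Help) + 0.28·t(Home)
t(Home) = 1 + 0.4·t(Help) + 0.24·t(Home)
Solving: t(Help) = 2.5692, t(Home) = 2.6680.
Expected clicks from Help to Cart: 2.5692.

2.5692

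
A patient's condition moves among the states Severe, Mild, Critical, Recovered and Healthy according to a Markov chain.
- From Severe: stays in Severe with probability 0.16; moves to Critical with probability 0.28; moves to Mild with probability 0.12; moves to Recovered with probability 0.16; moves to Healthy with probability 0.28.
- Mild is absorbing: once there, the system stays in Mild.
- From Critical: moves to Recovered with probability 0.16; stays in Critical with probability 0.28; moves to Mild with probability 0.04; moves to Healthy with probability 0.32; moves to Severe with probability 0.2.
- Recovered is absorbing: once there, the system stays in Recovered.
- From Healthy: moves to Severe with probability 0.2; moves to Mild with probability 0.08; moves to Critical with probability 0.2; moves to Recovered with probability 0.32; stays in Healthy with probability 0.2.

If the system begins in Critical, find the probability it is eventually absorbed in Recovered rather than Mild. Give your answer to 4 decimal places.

0.7546

Let h(s) be the probability of absorption at Recovered starting from transient state s. Then h(Recovered) = 1 and h(Mild) = 0. By first-step analysis:
h(Severe) = 0.16·h(Severe) + 0.12·0 + 0.28·h(Critical) + 0.16·1 + 0.28·h(Healthy)
h(Critical) = 0.2·h(Severe) + 0.04·0 + 0.28·h(Critical) + 0.16·1 + 0.32·h(Healthy)
h(Healthy) = 0.2·h(Severe) + 0.08·0 + 0.2·h(Critical) + 0.32·1 + 0.2·h(Healthy)
Solving: h(Severe) = 0.6963, h(Critical) = 0.7546, h(Healthy) = 0.7627.
Starting from Critical, the probability is 0.7546.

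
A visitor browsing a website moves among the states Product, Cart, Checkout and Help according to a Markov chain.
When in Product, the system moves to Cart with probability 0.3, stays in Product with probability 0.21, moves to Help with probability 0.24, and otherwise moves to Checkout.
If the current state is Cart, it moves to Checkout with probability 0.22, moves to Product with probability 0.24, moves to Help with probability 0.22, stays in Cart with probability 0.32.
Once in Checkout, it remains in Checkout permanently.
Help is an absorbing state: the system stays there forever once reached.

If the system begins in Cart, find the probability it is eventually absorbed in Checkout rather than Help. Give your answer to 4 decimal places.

0.5026

Let h(s) be the probability of absorption at Checkout starting from transient state s. Then h(Checkout) = 1 and h(Help) = 0. By first-step analysis:
h(Product) = 0.21·h(Product) + 0.3·h(Cart) + 0.25·1 + 0.24·0
h(Cart) = 0.24·h(Product) + 0.32·h(Cart) + 0.22·1 + 0.22·0
Solving: h(Product) = 0.5073, h(Cart) = 0.5026.
Starting from Cart, the probability is 0.5026.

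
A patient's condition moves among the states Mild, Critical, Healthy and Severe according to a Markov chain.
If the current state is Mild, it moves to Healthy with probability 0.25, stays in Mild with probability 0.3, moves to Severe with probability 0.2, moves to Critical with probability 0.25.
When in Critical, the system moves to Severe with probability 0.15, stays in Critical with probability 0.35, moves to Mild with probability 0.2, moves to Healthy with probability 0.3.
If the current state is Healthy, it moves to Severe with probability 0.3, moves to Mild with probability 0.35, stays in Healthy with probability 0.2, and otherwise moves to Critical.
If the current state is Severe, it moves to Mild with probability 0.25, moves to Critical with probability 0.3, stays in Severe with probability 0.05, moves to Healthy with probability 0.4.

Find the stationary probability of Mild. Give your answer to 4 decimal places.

0.2788

Let the stationary distribution be π with π = πP and π_1 + π_2 + π_3 + π_4 = 1.
π_1 = 0.3·π_1 + 0.2·π_2 + 0.35·π_3 + 0.25·π_4
π_2 = 0.25·π_1 + 0.35·π_2 + 0.15·π_3 + 0.3·π_4
π_3 = 0.25·π_1 + 0.3·π_2 + 0.2·π_3 + 0.4·π_4
Solving with the normalization constraint gives π = (0.2788, 0.2574, 0.2770, 0.1868).
So the stationary probability of Mild is 0.2788.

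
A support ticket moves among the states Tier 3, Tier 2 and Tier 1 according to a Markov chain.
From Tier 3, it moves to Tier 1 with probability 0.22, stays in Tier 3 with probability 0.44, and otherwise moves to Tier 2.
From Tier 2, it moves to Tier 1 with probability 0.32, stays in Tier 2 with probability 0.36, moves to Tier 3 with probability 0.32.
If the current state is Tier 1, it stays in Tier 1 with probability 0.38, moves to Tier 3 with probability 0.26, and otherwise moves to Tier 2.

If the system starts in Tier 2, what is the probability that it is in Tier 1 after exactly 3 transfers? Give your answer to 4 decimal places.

0.3045

Propagate the distribution vector 3 transfers from Tier 2.
After 0 transfers: (0.0000, 1.0000, 0.0000)
After 1 transfer: (0.3200, 0.3600, 0.3200)
After 2 transfers: (0.3392, 0.3536, 0.3072)
After 3 transfers: (0.3423, 0.3532, 0.3045)
P(in Tier 1 after 3 transfers) = 0.3045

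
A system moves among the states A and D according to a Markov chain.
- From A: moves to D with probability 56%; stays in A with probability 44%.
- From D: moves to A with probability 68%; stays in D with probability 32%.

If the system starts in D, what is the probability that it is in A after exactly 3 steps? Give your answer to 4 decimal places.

Propagate the distribution vector 3 steps from D.
After 0 steps: (0.0000, 1.0000)
After 1 step: (0.6800, 0.3200)
After 2 steps: (0.5168, 0.4832)
After 3 steps: (0.5560, 0.4440)
P(in A after 3 steps) = 0.5560

0.5560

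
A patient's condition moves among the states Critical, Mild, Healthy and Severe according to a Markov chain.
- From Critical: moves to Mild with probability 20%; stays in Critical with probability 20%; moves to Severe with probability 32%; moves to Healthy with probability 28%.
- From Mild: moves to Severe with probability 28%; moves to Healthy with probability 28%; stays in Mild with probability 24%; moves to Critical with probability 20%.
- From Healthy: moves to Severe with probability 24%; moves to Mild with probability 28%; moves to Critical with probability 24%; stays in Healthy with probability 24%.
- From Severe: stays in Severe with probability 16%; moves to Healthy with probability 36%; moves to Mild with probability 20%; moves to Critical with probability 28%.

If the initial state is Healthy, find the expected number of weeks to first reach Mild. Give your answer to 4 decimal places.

4.1391

Let t(s) be the expected number of weeks to first reach Mild from state s, with t(Mild) = 0. Conditioning on the first week:
t(Critical) = 1 + 0.2·t(Critical) + 0.28·t(Healthy) + 0.32·t(Severe)
t(Healthy) = 1 + 0.24·t(Critical) + 0.24·t(Healthy) + 0.24·t(Severe)
t(Severe) = 1 + 0.28·t(Critical) + 0.36·t(Healthy) + 0.16·t(Severe)
Solving: t(Critical) = 4.4820, t(Healthy) = 4.1391, t(Severe) = 4.4584.
Expected weeks from Healthy to Mild: 4.1391.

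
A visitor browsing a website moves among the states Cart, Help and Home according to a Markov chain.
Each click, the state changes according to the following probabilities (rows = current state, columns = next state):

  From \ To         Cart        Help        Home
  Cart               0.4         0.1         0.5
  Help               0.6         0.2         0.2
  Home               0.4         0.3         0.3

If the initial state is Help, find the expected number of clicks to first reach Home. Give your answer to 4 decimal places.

2.8571

Let t(s) be the expected number of clicks to first reach Home from state s, with t(Home) = 0. Conditioning on the first click:
t(Cart) = 1 + 0.4·t(Cart) + 0.1·t(Help)
t(Help) = 1 + 0.6·t(Cart) + 0.2·t(Help)
Solving: t(Cart) = 2.1429, t(Help) = 2.8571.
Expected clicks from Help to Home: 2.8571.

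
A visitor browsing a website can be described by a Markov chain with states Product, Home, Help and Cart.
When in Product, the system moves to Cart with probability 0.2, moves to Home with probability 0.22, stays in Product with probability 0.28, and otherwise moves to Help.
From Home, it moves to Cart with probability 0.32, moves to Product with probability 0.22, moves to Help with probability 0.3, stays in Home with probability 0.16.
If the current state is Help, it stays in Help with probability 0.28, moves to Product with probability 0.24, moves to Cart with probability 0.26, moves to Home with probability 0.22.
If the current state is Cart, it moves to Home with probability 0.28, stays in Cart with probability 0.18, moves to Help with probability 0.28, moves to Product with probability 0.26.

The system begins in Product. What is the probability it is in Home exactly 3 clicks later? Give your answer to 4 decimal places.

Propagate the distribution vector 3 clicks from Product.
After 0 clicks: (1.0000, 0.0000, 0.0000, 0.0000)
After 1 click: (0.2800, 0.2200, 0.3000, 0.2000)
After 2 clicks: (0.2508, 0.2188, 0.2900, 0.2404)
After 3 clicks: (0.2505, 0.2213, 0.2894, 0.2388)
P(in Home after 3 clicks) = 0.2213

0.2213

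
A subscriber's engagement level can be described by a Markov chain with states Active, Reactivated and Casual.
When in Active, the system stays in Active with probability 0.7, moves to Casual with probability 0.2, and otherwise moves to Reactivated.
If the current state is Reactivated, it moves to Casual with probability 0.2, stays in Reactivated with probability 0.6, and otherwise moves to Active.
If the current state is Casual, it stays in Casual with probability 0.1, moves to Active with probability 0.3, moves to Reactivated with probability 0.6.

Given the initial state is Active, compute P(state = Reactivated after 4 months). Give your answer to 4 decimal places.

Propagate the distribution vector 4 months from Active.
After 0 months: (1.0000, 0.0000, 0.0000)
After 1 month: (0.7000, 0.1000, 0.2000)
After 2 months: (0.5700, 0.2500, 0.1800)
After 3 months: (0.5030, 0.3150, 0.1820)
After 4 months: (0.4697, 0.3485, 0.1818)
P(in Reactivated after 4 months) = 0.3485

0.3485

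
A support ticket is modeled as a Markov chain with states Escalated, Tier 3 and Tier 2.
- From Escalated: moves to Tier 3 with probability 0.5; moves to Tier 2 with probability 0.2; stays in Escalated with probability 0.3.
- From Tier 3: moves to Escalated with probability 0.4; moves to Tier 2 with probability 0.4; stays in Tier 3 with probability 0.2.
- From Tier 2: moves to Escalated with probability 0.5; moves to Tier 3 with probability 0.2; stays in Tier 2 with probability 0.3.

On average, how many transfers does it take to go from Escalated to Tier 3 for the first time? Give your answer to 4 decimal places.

Let t(s) be the expected number of transfers to first reach Tier 3 from state s, with t(Tier 3) = 0. Conditioning on the first transfer:
t(Escalated) = 1 + 0.3·t(Escalated) + 0.2·t(Tier 2)
t(Tier 2) = 1 + 0.5·t(Escalated) + 0.3·t(Tier 2)
Solving: t(Escalated) = 2.3077, t(Tier 2) = 3.0769.
Expected transfers from Escalated to Tier 3: 2.3077.

2.3077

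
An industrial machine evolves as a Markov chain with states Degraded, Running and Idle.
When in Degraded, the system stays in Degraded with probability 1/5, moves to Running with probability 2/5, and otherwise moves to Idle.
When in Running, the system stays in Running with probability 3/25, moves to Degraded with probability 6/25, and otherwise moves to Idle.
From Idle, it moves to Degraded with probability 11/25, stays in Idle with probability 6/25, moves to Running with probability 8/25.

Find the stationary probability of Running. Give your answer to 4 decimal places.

Let the stationary distribution be π with π = πP and π_1 + π_2 + π_3 = 1.
π_1 = 0.2·π_1 + 0.24·π_2 + 0.44·π_3
π_2 = 0.4·π_1 + 0.12·π_2 + 0.32·π_3
Solving with the normalization constraint gives π = (0.3085, 0.2872, 0.4043).
So the stationary probability of Running is 0.2872.

0.2872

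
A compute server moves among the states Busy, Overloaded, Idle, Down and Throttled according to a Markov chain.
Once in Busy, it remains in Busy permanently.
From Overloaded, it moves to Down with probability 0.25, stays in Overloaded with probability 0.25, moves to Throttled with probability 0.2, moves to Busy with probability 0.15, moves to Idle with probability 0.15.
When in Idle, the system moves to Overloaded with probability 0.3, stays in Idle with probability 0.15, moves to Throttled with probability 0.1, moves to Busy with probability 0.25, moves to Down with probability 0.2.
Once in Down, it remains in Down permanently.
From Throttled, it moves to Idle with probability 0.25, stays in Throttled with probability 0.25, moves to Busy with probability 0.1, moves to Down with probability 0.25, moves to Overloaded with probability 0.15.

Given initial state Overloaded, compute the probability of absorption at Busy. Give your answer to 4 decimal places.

Let h(s) be the probability of absorption at Busy starting from transient state s. Then h(Busy) = 1 and h(Down) = 0. By first-step analysis:
h(Overloaded) = 0.15·1 + 0.25·h(Overloaded) + 0.15·h(Idle) + 0.25·0 + 0.2·h(Throttled)
h(Idle) = 0.25·1 + 0.3·h(Overloaded) + 0.15·h(Idle) + 0.2·0 + 0.1·h(Throttled)
h(Throttled) = 0.1·1 + 0.15·h(Overloaded) + 0.25·h(Idle) + 0.25·0 + 0.25·h(Throttled)
Solving: h(Overloaded) = 0.3944, h(Idle) = 0.4770, h(Throttled) = 0.3712.
Starting from Overloaded, the probability is 0.3944.

0.3944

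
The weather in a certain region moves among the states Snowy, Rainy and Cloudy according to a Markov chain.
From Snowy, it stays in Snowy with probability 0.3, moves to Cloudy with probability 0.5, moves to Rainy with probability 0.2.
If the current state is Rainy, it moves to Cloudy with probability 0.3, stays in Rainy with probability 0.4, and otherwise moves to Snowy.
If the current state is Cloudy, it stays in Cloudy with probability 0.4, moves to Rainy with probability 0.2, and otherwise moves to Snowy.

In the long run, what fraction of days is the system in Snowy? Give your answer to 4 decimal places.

Let the stationary distribution be π with π = πP and π_1 + π_2 + π_3 = 1.
π_1 = 0.3·π_1 + 0.3·π_2 + 0.4·π_3
π_2 = 0.2·π_1 + 0.4·π_2 + 0.2·π_3
Solving with the normalization constraint gives π = (0.3409, 0.2500, 0.4091).
So the stationary probability of Snowy is 0.3409.

0.3409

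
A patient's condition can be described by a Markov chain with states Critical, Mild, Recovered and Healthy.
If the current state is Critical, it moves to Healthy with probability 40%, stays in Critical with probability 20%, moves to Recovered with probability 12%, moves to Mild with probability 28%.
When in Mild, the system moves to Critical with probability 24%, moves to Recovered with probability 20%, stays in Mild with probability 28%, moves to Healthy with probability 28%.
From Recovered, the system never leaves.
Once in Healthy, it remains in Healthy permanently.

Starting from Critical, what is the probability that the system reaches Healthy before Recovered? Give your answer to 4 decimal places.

0.7201

Let h(s) be the probability of absorption at Healthy starting from transient state s. Then h(Healthy) = 1 and h(Recovered) = 0. By first-step analysis:
h(Critical) = 0.2·h(Critical) + 0.28·h(Mild) + 0.12·0 + 0.4·1
h(Mild) = 0.24·h(Critical) + 0.28·h(Mild) + 0.2·0 + 0.28·1
Solving: h(Critical) = 0.7201, h(Mild) = 0.6289.
Starting from Critical, the probability is 0.7201.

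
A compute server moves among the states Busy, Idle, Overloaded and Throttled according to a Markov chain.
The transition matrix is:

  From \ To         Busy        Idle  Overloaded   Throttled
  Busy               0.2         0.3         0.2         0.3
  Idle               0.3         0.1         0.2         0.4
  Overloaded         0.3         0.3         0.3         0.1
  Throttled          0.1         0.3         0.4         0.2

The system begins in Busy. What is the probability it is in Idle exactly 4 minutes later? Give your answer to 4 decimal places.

Propagate the distribution vector 4 minutes from Busy.
After 0 minutes: (1.0000, 0.0000, 0.0000, 0.0000)
After 1 minute: (0.2000, 0.3000, 0.2000, 0.3000)
After 2 minutes: (0.2200, 0.2400, 0.2800, 0.2600)
After 3 minutes: (0.2260, 0.2520, 0.2800, 0.2420)
After 4 minutes: (0.2290, 0.2496, 0.2764, 0.2450)
P(in Idle after 4 minutes) = 0.2496

0.2496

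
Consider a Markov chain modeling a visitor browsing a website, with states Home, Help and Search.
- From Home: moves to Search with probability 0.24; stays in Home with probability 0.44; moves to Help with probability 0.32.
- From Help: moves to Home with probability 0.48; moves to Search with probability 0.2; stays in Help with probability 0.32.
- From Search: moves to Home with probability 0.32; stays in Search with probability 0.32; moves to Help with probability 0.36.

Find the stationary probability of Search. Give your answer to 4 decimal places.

Let the stationary distribution be π with π = πP and π_1 + π_2 + π_3 = 1.
π_1 = 0.44·π_1 + 0.48·π_2 + 0.32·π_3
π_2 = 0.32·π_1 + 0.32·π_2 + 0.36·π_3
Solving with the normalization constraint gives π = (0.4236, 0.3299, 0.2465).
So the stationary probability of Search is 0.2465.

0.2465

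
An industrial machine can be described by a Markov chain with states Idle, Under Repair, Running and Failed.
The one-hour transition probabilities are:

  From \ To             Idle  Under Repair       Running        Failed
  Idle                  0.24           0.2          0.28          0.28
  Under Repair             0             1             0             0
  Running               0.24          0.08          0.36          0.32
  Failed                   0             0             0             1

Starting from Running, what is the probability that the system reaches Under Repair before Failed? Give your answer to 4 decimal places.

0.2595

Let h(s) be the probability of absorption at Under Repair starting from transient state s. Then h(Under Repair) = 1 and h(Failed) = 0. By first-step analysis:
h(Idle) = 0.24·h(Idle) + 0.2·1 + 0.28·h(Running) + 0.28·0
h(Running) = 0.24·h(Idle) + 0.08·1 + 0.36·h(Running) + 0.32·0
Solving: h(Idle) = 0.3588, h(Running) = 0.2595.
Starting from Running, the probability is 0.2595.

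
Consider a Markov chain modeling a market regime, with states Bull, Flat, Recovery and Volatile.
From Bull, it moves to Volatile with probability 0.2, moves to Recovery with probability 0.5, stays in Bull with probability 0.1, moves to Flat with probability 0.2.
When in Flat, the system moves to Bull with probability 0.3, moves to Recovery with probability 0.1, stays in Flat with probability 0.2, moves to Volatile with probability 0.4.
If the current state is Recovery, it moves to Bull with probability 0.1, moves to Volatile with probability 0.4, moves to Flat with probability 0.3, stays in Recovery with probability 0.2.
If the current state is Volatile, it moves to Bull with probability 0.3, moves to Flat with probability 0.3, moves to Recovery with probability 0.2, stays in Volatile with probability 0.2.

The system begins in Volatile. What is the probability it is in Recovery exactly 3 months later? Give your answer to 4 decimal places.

0.2360

Propagate the distribution vector 3 months from Volatile.
After 0 months: (0.0000, 0.0000, 0.0000, 1.0000)
After 1 month: (0.3000, 0.3000, 0.2000, 0.2000)
After 2 months: (0.2000, 0.2400, 0.2600, 0.3000)
After 3 months: (0.2080, 0.2560, 0.2360, 0.3000)
P(in Recovery after 3 months) = 0.2360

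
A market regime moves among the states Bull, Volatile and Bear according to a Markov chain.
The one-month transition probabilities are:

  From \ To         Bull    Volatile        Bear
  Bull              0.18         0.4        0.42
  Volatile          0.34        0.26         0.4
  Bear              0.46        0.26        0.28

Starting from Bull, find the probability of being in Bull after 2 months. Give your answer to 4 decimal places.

0.3616

Sum over the intermediate state after 1 month:
P = P(Bull→Bull)·P(Bull→Bull) + P(Bull→Volatile)·P(Volatile→Bull) + P(Bull→Bear)·P(Bear→Bull)
  = 0.18×0.18 + 0.4×0.34 + 0.42×0.46
  = 0.0324 + 0.1360 + 0.1932 = 0.3616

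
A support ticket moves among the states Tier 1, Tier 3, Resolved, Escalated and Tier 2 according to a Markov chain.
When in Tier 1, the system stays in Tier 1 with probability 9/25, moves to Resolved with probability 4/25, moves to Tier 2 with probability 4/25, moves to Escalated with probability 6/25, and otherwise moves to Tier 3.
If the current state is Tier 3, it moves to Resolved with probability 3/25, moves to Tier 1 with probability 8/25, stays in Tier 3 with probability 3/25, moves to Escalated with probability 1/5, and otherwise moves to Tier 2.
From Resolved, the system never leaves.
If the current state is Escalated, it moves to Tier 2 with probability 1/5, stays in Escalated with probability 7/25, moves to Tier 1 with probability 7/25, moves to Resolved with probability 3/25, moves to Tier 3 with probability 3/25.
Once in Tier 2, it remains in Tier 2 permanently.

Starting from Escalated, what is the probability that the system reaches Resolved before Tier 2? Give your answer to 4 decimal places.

0.4081

Let h(s) be the probability of absorption at Resolved starting from transient state s. Then h(Resolved) = 1 and h(Tier 2) = 0. By first-step analysis:
h(Tier 1) = 0.36·h(Tier 1) + 0.08·h(Tier 3) + 0.16·1 + 0.24·h(Escalated) + 0.16·0
h(Tier 3) = 0.32·h(Tier 1) + 0.12·h(Tier 3) + 0.12·1 + 0.2·h(Escalated) + 0.24·0
h(Escalated) = 0.28·h(Tier 1) + 0.12·h(Tier 3) + 0.12·1 + 0.28·h(Escalated) + 0.2·0
Solving: h(Tier 1) = 0.4522, h(Tier 3) = 0.3936, h(Escalated) = 0.4081.
Starting from Escalated, the probability is 0.4081.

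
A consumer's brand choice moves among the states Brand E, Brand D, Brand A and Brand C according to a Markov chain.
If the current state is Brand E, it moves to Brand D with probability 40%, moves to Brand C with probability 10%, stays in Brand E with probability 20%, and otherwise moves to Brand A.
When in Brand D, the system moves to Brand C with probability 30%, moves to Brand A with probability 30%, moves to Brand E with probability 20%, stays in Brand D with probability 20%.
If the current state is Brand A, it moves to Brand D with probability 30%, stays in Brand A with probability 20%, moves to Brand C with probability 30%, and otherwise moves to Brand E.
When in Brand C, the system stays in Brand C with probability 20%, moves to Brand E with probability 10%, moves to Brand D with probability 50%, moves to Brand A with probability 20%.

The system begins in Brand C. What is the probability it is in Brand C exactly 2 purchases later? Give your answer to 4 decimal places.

0.2600

Propagate the distribution vector 2 purchases from Brand C.
After 0 purchases: (0.0000, 0.0000, 0.0000, 1.0000)
After 1 purchase: (0.1000, 0.5000, 0.2000, 0.2000)
After 2 purchases: (0.1800, 0.3000, 0.2600, 0.2600)
P(in Brand C after 2 purchases) = 0.2600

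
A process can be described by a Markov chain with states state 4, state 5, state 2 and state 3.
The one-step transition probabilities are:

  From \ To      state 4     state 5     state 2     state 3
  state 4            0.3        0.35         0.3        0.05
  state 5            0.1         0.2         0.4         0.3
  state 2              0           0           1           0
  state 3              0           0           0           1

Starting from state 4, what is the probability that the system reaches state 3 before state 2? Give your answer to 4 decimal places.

Let h(s) be the probability of absorption at state 3 starting from transient state s. Then h(state 3) = 1 and h(state 2) = 0. By first-step analysis:
h(state 4) = 0.3·h(state 4) + 0.35·h(state 5) + 0.3·0 + 0.05·1
h(state 5) = 0.1·h(state 4) + 0.2·h(state 5) + 0.4·0 + 0.3·1
Solving: h(state 4) = 0.2762, h(state 5) = 0.4095.
Starting from state 4, the probability is 0.2762.

0.2762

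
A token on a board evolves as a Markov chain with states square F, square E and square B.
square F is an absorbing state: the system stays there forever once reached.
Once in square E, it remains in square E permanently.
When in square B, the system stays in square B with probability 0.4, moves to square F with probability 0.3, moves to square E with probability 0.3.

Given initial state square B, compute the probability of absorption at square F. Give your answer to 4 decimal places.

Let h(s) be the probability of absorption at square F starting from transient state s. Then h(square F) = 1 and h(square E) = 0. By first-step analysis:
h(square B) = 0.3·1 + 0.3·0 + 0.4·h(square B)
Solving: h(square B) = 0.5000.
Starting from square B, the probability is 0.5000.

0.5000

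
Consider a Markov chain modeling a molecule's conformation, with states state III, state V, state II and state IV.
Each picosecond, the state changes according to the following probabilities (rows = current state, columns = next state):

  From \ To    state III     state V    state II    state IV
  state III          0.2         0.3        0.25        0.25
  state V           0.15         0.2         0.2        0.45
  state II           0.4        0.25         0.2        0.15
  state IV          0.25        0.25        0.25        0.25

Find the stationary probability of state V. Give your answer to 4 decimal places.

Let the stationary distribution be π with π = πP and π_1 + π_2 + π_3 + π_4 = 1.
π_1 = 0.2·π_1 + 0.15·π_2 + 0.4·π_3 + 0.25·π_4
π_2 = 0.3·π_1 + 0.2·π_2 + 0.25·π_3 + 0.25·π_4
π_3 = 0.25·π_1 + 0.2·π_2 + 0.2·π_3 + 0.25·π_4
Solving with the normalization constraint gives π = (0.2466, 0.2498, 0.2262, 0.2773).
So the stationary probability of state V is 0.2498.

0.2498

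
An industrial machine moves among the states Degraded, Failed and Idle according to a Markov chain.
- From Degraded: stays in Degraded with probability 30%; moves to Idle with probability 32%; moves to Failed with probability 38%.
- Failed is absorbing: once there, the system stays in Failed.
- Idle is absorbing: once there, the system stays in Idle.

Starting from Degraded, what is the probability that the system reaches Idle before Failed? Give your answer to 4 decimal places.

Let h(s) be the probability of absorption at Idle starting from transient state s. Then h(Idle) = 1 and h(Failed) = 0. By first-step analysis:
h(Degraded) = 0.3·h(Degraded) + 0.38·0 + 0.32·1
Solving: h(Degraded) = 0.4571.
Starting from Degraded, the probability is 0.4571.

0.4571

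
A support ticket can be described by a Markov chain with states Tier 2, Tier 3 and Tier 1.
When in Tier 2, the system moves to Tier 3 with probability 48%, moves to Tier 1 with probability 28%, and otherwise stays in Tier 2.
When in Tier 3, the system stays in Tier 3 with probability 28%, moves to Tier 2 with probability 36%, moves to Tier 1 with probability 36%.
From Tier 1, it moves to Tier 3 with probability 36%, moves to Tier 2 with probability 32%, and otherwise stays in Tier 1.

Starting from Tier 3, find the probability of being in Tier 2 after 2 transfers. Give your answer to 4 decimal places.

Sum over the intermediate state after 1 transfer:
P = P(Tier 3→Tier 2)·P(Tier 2→Tier 2) + P(Tier 3→Tier 3)·P(Tier 3→Tier 2) + P(Tier 3→Tier 1)·P(Tier 1→Tier 2)
  = 0.36×0.24 + 0.28×0.36 + 0.36×0.32
  = 0.0864 + 0.1008 + 0.1152 = 0.3024

0.3024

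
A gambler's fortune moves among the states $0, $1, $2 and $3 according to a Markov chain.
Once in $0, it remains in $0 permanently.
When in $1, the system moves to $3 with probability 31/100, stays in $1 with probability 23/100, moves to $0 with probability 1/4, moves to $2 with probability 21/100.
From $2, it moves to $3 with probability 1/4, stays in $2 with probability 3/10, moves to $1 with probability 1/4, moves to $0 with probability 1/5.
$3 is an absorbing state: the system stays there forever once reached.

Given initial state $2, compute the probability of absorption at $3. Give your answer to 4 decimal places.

0.5550

Let h(s) be the probability of absorption at $3 starting from transient state s. Then h($3) = 1 and h($0) = 0. By first-step analysis:
h($1) = 0.25·0 + 0.23·h($1) + 0.21·h($2) + 0.31·1
h($2) = 0.2·0 + 0.25·h($1) + 0.3·h($2) + 0.25·1
Solving: h($1) = 0.5540, h($2) = 0.5550.
Starting from $2, the probability is 0.5550.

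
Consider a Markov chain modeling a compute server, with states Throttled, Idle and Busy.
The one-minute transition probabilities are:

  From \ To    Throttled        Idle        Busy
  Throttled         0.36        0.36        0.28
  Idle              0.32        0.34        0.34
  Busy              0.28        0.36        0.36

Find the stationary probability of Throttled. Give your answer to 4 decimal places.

0.3197

Let the stationary distribution be π with π = πP and π_1 + π_2 + π_3 = 1.
π_1 = 0.36·π_1 + 0.32·π_2 + 0.28·π_3
π_2 = 0.36·π_1 + 0.34·π_2 + 0.36·π_3
Solving with the normalization constraint gives π = (0.3197, 0.3529, 0.3274).
So the stationary probability of Throttled is 0.3197.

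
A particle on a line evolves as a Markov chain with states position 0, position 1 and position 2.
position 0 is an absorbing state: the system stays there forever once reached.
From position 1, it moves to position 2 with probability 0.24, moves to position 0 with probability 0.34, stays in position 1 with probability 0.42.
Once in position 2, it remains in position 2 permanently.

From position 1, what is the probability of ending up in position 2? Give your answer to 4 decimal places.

0.4138

Let h(s) be the probability of absorption at position 2 starting from transient state s. Then h(position 2) = 1 and h(position 0) = 0. By first-step analysis:
h(position 1) = 0.34·0 + 0.42·h(position 1) + 0.24·1
Solving: h(position 1) = 0.4138.
Starting from position 1, the probability is 0.4138.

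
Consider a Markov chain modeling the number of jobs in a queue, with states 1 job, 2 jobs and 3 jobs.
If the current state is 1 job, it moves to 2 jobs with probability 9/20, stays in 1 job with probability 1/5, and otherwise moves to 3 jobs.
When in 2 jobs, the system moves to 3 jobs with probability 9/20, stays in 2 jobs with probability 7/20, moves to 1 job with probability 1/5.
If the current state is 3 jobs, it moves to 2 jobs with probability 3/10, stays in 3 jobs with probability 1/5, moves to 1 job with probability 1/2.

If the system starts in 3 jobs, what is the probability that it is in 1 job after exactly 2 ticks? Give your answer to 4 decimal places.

0.2600

Sum over the intermediate state after 1 tick:
P = P(3 jobs→1 job)·P(1 job→1 job) + P(3 jobs→2 jobs)·P(2 jobs→1 job) + P(3 jobs→3 jobs)·P(3 jobs→1 job)
  = 0.5×0.2 + 0.3×0.2 + 0.2×0.5
  = 0.1000 + 0.0600 + 0.1000 = 0.2600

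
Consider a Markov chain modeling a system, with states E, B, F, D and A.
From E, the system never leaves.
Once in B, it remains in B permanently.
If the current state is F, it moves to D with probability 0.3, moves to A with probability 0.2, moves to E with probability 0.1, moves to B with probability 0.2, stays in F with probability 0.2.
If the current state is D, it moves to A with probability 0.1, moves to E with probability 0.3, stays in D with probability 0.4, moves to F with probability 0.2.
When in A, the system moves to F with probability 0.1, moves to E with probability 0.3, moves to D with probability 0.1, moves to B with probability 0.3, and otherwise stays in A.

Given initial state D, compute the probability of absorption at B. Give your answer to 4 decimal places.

0.2265

Let h(s) be the probability of absorption at B starting from transient state s. Then h(B) = 1 and h(E) = 0. By first-step analysis:
h(F) = 0.1·0 + 0.2·1 + 0.2·h(F) + 0.3·h(D) + 0.2·h(A)
h(D) = 0.3·0 + 0.2·h(F) + 0.4·h(D) + 0.1·h(A)
h(A) = 0.3·0 + 0.3·1 + 0.1·h(F) + 0.1·h(D) + 0.2·h(A)
Solving: h(F) = 0.4498, h(D) = 0.2265, h(A) = 0.4595.
Starting from D, the probability is 0.2265.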